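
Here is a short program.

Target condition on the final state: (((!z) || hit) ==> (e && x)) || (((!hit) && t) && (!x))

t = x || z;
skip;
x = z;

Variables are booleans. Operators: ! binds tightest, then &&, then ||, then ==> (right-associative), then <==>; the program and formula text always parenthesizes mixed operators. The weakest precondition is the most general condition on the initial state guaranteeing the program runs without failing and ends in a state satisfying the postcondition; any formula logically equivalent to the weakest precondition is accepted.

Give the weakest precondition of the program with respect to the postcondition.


Working backward. After the program, the postcondition (((!z) || hit) ==> (e && x)) || (((!hit) && t) && (!x)) must hold; in canonical form it is (((!z) || hit) ==> (e && x)) || ((!hit) && t && (!x)).
Before x := z: (((!z) || hit) ==> (e && z)) || ((!hit) && t && (!z))
Before skip: (((!z) || hit) ==> (e && z)) || ((!hit) && t && (!z))
Before t := x || z: (((!z) || hit) ==> (e && z)) || ((!hit) && (x || z) && (!z))
Answer: WP = (((!z) || hit) ==> (e && z)) || ((!hit) && (x || z) && (!z))


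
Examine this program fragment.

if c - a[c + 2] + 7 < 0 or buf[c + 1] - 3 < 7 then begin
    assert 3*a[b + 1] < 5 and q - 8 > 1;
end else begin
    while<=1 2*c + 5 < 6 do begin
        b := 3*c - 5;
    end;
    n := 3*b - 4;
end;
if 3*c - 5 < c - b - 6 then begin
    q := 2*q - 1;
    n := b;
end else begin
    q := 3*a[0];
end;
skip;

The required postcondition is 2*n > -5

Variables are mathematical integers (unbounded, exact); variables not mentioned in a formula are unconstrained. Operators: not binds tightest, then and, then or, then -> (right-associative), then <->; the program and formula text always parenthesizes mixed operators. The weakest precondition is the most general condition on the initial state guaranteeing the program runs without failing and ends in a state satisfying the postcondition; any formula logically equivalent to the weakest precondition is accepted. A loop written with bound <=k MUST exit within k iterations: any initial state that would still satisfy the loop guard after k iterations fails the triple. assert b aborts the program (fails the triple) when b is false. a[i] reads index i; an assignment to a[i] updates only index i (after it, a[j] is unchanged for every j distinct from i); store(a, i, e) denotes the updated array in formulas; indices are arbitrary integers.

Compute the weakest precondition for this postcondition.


Working backward. After the program, 2*n > -5 must hold.
Before skip: 2*n > -5
Then branch requires 2*b > -5; else branch requires 2*n > -5.
Before the if: (b + 2*c < -1 -> 2*b > -5) and ((not (b + 2*c < -1)) -> 2*n > -5)
Then branch requires 3*a[b + 1] < 5 and q > 9 and (b + 2*c < -1 -> 2*b > -5) and ((not (b + 2*c < -1)) -> 2*n > -5); else branch requires (2*c < 1 -> ((not (2*c < 1)) and (5*c < 4 -> 6*c > 5) and ((not (5*c < 4)) -> 18*c > 33))) and ((not (2*c < 1)) -> ((b + 2*c < -1 -> 2*b > -5) and ((not (b + 2*c < -1)) -> 6*b > 3))).
Before the if: ((c < a[c + 2] - 7 or buf[c + 1] < 10) -> (3*a[b + 1] < 5 and q > 9 and (b + 2*c < -1 -> 2*b > -5) and ((not (b + 2*c < -1)) -> 2*n > -5))) and ((not (c < a[c + 2] - 7 or buf[c + 1] < 10)) -> ((2*c < 1 -> ((not (2*c < 1)) and (5*c < 4 -> 6*c > 5) and ((not (5*c < 4)) -> 18*c > 33))) and ((not (2*c < 1)) -> ((b + 2*c < -1 -> 2*b > -5) and ((not (b + 2*c < -1)) -> 6*b > 3)))))
Answer: WP = ((c < a[c + 2] - 7 or buf[c + 1] < 10) -> (3*a[b + 1] < 5 and q > 9 and (b + 2*c < -1 -> 2*b > -5) and ((not (b + 2*c < -1)) -> 2*n > -5))) and ((not (c < a[c + 2] - 7 or buf[c + 1] < 10)) -> ((2*c < 1 -> ((not (2*c < 1)) and (5*c < 4 -> 6*c > 5) and ((not (5*c < 4)) -> 18*c > 33))) and ((not (2*c < 1)) -> ((b + 2*c < -1 -> 2*b > -5) and ((not (b + 2*c < -1)) -> 6*b > 3)))))


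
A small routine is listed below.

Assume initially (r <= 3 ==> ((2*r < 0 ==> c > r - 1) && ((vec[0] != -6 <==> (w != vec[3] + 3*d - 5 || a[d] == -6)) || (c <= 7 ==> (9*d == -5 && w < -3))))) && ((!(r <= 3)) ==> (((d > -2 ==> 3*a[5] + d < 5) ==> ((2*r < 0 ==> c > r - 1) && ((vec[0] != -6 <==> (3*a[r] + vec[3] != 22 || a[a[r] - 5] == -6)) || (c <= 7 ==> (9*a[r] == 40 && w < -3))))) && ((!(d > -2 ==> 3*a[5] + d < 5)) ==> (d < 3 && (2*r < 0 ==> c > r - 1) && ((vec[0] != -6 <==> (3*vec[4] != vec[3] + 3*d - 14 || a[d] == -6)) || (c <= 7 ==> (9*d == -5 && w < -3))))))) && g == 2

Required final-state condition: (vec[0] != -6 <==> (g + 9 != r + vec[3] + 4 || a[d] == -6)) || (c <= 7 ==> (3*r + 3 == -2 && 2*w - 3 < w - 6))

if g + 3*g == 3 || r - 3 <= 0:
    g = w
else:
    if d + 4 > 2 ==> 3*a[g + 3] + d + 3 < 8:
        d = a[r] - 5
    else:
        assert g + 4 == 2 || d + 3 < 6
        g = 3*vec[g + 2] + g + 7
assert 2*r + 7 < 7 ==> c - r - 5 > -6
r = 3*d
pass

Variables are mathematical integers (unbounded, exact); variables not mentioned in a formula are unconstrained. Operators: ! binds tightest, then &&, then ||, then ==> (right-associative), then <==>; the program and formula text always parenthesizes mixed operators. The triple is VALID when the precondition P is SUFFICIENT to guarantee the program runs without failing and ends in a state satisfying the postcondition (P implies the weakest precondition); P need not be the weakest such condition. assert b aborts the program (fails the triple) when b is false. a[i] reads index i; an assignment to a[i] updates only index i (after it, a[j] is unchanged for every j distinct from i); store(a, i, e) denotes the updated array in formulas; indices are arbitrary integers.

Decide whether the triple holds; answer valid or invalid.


Working backward. After the program, the postcondition (vec[0] != -6 <==> (g + 9 != r + vec[3] + 4 || a[d] == -6)) || (c <= 7 ==> (3*r + 3 == -2 && 2*w - 3 < w - 6)) must hold; in canonical form it is (vec[0] != -6 <==> (g != vec[3] + r - 5 || a[d] == -6)) || (c <= 7 ==> (3*r == -5 && w < -3)).
Before skip: (vec[0] != -6 <==> (g != vec[3] + r - 5 || a[d] == -6)) || (c <= 7 ==> (3*r == -5 && w < -3))
Before r := 3*d: (vec[0] != -6 <==> (g != vec[3] + 3*d - 5 || a[d] == -6)) || (c <= 7 ==> (9*d == -5 && w < -3))
Before assert 2*r + 7 < 7 ==> c - r - 5 > -6: (2*r < 0 ==> c > r - 1) && ((vec[0] != -6 <==> (g != vec[3] + 3*d - 5 || a[d] == -6)) || (c <= 7 ==> (9*d == -5 && w < -3)))
Then branch requires (2*r < 0 ==> c > r - 1) && ((vec[0] != -6 <==> (w != vec[3] + 3*d - 5 || a[d] == -6)) || (c <= 7 ==> (9*d == -5 && w < -3))); else branch requires ((d > -2 ==> 3*a[g + 3] + d < 5) ==> ((2*r < 0 ==> c > r - 1) && ((vec[0] != -6 <==> (g != 3*a[r] + vec[3] - 20 || a[a[r] - 5] == -6)) || (c <= 7 ==> (9*a[r] == 40 && w < -3))))) && ((!(d > -2 ==> 3*a[g + 3] + d < 5)) ==> ((g == -2 || d < 3) && (2*r < 0 ==> c > r - 1) && ((vec[0] != -6 <==> (3*vec[g + 2] + g != vec[3] + 3*d - 12 || a[d] == -6)) || (c <= 7 ==> (9*d == -5 && w < -3))))).
Before the if: ((4*g == 3 || r <= 3) ==> ((2*r < 0 ==> c > r - 1) && ((vec[0] != -6 <==> (w != vec[3] + 3*d - 5 || a[d] == -6)) || (c <= 7 ==> (9*d == -5 && w < -3))))) && ((!(4*g == 3 || r <= 3)) ==> (((d > -2 ==> 3*a[g + 3] + d < 5) ==> ((2*r < 0 ==> c > r - 1) && ((vec[0] != -6 <==> (g != 3*a[r] + vec[3] - 20 || a[a[r] - 5] == -6)) || (c <= 7 ==> (9*a[r] == 40 && w < -3))))) && ((!(d > -2 ==> 3*a[g + 3] + d < 5)) ==> ((g == -2 || d < 3) && (2*r < 0 ==> c > r - 1) && ((vec[0] != -6 <==> (3*vec[g + 2] + g != vec[3] + 3*d - 12 || a[d] == -6)) || (c <= 7 ==> (9*d == -5 && w < -3)))))))
The weakest precondition is ((4*g == 3 || r <= 3) ==> ((2*r < 0 ==> c > r - 1) && ((vec[0] != -6 <==> (w != vec[3] + 3*d - 5 || a[d] == -6)) || (c <= 7 ==> (9*d == -5 && w < -3))))) && ((!(4*g == 3 || r <= 3)) ==> (((d > -2 ==> 3*a[g + 3] + d < 5) ==> ((2*r < 0 ==> c > r - 1) && ((vec[0] != -6 <==> (g != 3*a[r] + vec[3] - 20 || a[a[r] - 5] == -6)) || (c <= 7 ==> (9*a[r] == 40 && w < -3))))) && ((!(d > -2 ==> 3*a[g + 3] + d < 5)) ==> ((g == -2 || d < 3) && (2*r < 0 ==> c > r - 1) && ((vec[0] != -6 <==> (3*vec[g + 2] + g != vec[3] + 3*d - 12 || a[d] == -6)) || (c <= 7 ==> (9*d == -5 && w < -3))))))).
Check whether (r <= 3 ==> ((2*r < 0 ==> c > r - 1) && ((vec[0] != -6 <==> (w != vec[3] + 3*d - 5 || a[d] == -6)) || (c <= 7 ==> (9*d == -5 && w < -3))))) && ((!(r <= 3)) ==> (((d > -2 ==> 3*a[5] + d < 5) ==> ((2*r < 0 ==> c > r - 1) && ((vec[0] != -6 <==> (3*a[r] + vec[3] != 22 || a[a[r] - 5] == -6)) || (c <= 7 ==> (9*a[r] == 40 && w < -3))))) && ((!(d > -2 ==> 3*a[5] + d < 5)) ==> (d < 3 && (2*r < 0 ==> c > r - 1) && ((vec[0] != -6 <==> (3*vec[4] != vec[3] + 3*d - 14 || a[d] == -6)) || (c <= 7 ==> (9*d == -5 && w < -3))))))) && g == 2 implies it.
Every state satisfying the precondition satisfies the weakest precondition: the implication holds.
Answer: valid


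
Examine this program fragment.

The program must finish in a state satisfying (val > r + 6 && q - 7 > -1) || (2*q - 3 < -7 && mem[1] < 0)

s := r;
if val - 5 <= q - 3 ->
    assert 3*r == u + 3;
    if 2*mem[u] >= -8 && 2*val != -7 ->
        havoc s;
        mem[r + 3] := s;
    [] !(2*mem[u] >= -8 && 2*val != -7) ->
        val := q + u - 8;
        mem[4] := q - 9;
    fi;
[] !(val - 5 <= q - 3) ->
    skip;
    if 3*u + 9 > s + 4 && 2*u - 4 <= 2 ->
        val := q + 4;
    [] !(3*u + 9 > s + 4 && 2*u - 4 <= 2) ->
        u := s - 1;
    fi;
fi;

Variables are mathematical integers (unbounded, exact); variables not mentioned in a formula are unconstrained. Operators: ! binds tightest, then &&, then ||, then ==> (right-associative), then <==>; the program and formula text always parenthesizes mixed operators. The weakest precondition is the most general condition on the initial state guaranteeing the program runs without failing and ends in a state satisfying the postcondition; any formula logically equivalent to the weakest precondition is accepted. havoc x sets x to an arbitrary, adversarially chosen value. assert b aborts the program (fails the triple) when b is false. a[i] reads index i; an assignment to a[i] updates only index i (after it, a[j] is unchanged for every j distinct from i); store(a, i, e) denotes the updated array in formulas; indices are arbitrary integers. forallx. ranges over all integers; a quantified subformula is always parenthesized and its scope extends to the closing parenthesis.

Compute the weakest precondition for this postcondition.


Working backward. After the program, the postcondition (val > r + 6 && q - 7 > -1) || (2*q - 3 < -7 && mem[1] < 0) must hold; in canonical form it is (val > r + 6 && q > 6) || (2*q < -4 && mem[1] < 0).
Then branch requires 3*r == u + 3 && ((2*mem[u] >= -8 && 2*val != -7) ==> (forall s_1. ((val > r + 6 && q > 6) || (2*q < -4 && store(mem, r + 3, s_1)[1] < 0)))) && ((!(2*mem[u] >= -8 && 2*val != -7)) ==> ((q + u > r + 14 && q > 6) || (2*q < -4 && mem[1] < 0))); else branch requires ((3*u > s - 5 && 2*u <= 6) ==> ((q > r + 2 && q > 6) || (2*q < -4 && mem[1] < 0))) && ((!(3*u > s - 5 && 2*u <= 6)) ==> ((val > r + 6 && q > 6) || (2*q < -4 && mem[1] < 0))).
Before the if: (val <= q + 2 ==> (3*r == u + 3 && ((2*mem[u] >= -8 && 2*val != -7) ==> (forall s_1. ((val > r + 6 && q > 6) || (2*q < -4 && store(mem, r + 3, s_1)[1] < 0)))) && ((!(2*mem[u] >= -8 && 2*val != -7)) ==> ((q + u > r + 14 && q > 6) || (2*q < -4 && mem[1] < 0))))) && ((!(val <= q + 2)) ==> (((3*u > s - 5 && 2*u <= 6) ==> ((q > r + 2 && q > 6) || (2*q < -4 && mem[1] < 0))) && ((!(3*u > s - 5 && 2*u <= 6)) ==> ((val > r + 6 && q > 6) || (2*q < -4 && mem[1] < 0)))))
Before s := r: (val <= q + 2 ==> (3*r == u + 3 && ((2*mem[u] >= -8 && 2*val != -7) ==> (forall s_1. ((val > r + 6 && q > 6) || (2*q < -4 && store(mem, r + 3, s_1)[1] < 0)))) && ((!(2*mem[u] >= -8 && 2*val != -7)) ==> ((q + u > r + 14 && q > 6) || (2*q < -4 && mem[1] < 0))))) && ((!(val <= q + 2)) ==> (((3*u > r - 5 && 2*u <= 6) ==> ((q > r + 2 && q > 6) || (2*q < -4 && mem[1] < 0))) && ((!(3*u > r - 5 && 2*u <= 6)) ==> ((val > r + 6 && q > 6) || (2*q < -4 && mem[1] < 0)))))
Answer: WP = (val <= q + 2 ==> (3*r == u + 3 && ((2*mem[u] >= -8 && 2*val != -7) ==> (forall s_1. ((val > r + 6 && q > 6) || (2*q < -4 && store(mem, r + 3, s_1)[1] < 0)))) && ((!(2*mem[u] >= -8 && 2*val != -7)) ==> ((q + u > r + 14 && q > 6) || (2*q < -4 && mem[1] < 0))))) && ((!(val <= q + 2)) ==> (((3*u > r - 5 && 2*u <= 6) ==> ((q > r + 2 && q > 6) || (2*q < -4 && mem[1] < 0))) && ((!(3*u > r - 5 && 2*u <= 6)) ==> ((val > r + 6 && q > 6) || (2*q < -4 && mem[1] < 0)))))


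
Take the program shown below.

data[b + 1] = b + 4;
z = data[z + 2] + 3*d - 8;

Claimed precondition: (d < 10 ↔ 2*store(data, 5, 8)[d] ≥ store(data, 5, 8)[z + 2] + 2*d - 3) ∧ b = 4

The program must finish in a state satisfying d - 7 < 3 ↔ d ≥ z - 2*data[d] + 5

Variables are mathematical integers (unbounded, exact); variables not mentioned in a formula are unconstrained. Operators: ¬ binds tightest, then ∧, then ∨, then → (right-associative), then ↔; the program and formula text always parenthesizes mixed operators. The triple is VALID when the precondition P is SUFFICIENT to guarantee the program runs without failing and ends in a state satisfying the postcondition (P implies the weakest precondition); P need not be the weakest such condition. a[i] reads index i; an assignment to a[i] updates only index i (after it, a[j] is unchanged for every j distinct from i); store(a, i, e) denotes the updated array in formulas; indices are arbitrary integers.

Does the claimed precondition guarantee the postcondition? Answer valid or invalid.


Working backward. After the program, the postcondition d - 7 < 3 ↔ d ≥ z - 2*data[d] + 5 must hold; in canonical form it is d < 10 ↔ 2*data[d] + d ≥ z + 5.
Before z := data[z + 2] + 3*d - 8: d < 10 ↔ 2*data[d] ≥ data[z + 2] + 2*d - 3
Before data[b + 1] := b + 4: d < 10 ↔ 2*store(data, b + 1, b + 4)[d] ≥ store(data, b + 1, b + 4)[z + 2] + 2*d - 3
The weakest precondition is d < 10 ↔ 2*store(data, b + 1, b + 4)[d] ≥ store(data, b + 1, b + 4)[z + 2] + 2*d - 3.
Check whether (d < 10 ↔ 2*store(data, 5, 8)[d] ≥ store(data, 5, 8)[z + 2] + 2*d - 3) ∧ b = 4 implies it.
Every state satisfying the precondition satisfies the weakest precondition: the implication holds.
Answer: valid


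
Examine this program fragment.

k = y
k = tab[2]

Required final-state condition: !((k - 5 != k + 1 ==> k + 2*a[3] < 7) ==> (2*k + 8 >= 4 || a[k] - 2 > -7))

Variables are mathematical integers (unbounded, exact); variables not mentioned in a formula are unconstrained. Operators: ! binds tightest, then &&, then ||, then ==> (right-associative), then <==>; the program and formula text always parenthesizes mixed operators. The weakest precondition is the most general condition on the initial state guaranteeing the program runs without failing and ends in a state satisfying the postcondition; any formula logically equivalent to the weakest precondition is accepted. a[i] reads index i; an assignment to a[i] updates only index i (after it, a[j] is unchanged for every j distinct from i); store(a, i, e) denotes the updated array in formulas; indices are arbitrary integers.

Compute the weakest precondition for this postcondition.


Working backward. After the program, the postcondition !((k - 5 != k + 1 ==> k + 2*a[3] < 7) ==> (2*k + 8 >= 4 || a[k] - 2 > -7)) must hold; in canonical form it is !(2*a[3] + k < 7 ==> (2*k >= -4 || a[k] > -5)).
Before k := tab[2]: !(2*a[3] + tab[2] < 7 ==> (2*tab[2] >= -4 || a[tab[2]] > -5))
Before k := y: !(2*a[3] + tab[2] < 7 ==> (2*tab[2] >= -4 || a[tab[2]] > -5))
Answer: WP = !(2*a[3] + tab[2] < 7 ==> (2*tab[2] >= -4 || a[tab[2]] > -5))


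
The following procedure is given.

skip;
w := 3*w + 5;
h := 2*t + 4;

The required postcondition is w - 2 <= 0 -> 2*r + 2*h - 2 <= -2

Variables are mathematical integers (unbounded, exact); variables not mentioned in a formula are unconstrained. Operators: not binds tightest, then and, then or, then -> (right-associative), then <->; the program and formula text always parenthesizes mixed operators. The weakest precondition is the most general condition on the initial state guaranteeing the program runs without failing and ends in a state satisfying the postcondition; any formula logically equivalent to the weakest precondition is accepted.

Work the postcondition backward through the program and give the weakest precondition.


Working backward. After the program, the postcondition w - 2 <= 0 -> 2*r + 2*h - 2 <= -2 must hold; in canonical form it is w <= 2 -> 2*h + 2*r <= 0.
Before h := 2*t + 4: w <= 2 -> 2*r + 4*t <= -8
Before w := 3*w + 5: 3*w <= -3 -> 2*r + 4*t <= -8
Before skip: 3*w <= -3 -> 2*r + 4*t <= -8
Answer: WP = 3*w <= -3 -> 2*r + 4*t <= -8


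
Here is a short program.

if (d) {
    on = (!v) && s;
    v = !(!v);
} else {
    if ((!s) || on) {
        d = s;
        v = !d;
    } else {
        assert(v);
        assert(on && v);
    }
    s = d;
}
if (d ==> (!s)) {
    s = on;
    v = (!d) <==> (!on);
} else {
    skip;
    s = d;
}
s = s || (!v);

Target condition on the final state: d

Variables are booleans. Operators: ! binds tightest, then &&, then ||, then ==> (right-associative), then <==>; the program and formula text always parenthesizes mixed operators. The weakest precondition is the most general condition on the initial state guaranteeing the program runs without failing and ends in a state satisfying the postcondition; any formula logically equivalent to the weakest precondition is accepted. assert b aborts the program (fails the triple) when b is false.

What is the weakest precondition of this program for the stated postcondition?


Working backward. After the program, d must hold.
Before s := s || (!v): d
Then branch requires d; else branch requires d.
Before the if: ((d ==> (!s)) ==> d) && ((!(d ==> (!s))) ==> d)
Then branch requires ((d ==> (!s)) ==> d) && ((!(d ==> (!s))) ==> d); else branch requires (((!s) || on) ==> (((s ==> (!s)) ==> s) && ((!(s ==> (!s))) ==> s))) && ((!((!s) || on)) ==> (v && on && ((d ==> (!d)) ==> d) && ((!(d ==> (!d))) ==> d))).
Before the if: (d ==> (((d ==> (!s)) ==> d) && ((!(d ==> (!s))) ==> d))) && ((!d) ==> ((((!s) || on) ==> (((s ==> (!s)) ==> s) && ((!(s ==> (!s))) ==> s))) && ((!((!s) || on)) ==> (v && on && ((d ==> (!d)) ==> d) && ((!(d ==> (!d))) ==> d)))))
Answer: WP = (d ==> (((d ==> (!s)) ==> d) && ((!(d ==> (!s))) ==> d))) && ((!d) ==> ((((!s) || on) ==> (((s ==> (!s)) ==> s) && ((!(s ==> (!s))) ==> s))) && ((!((!s) || on)) ==> (v && on && ((d ==> (!d)) ==> d) && ((!(d ==> (!d))) ==> d)))))


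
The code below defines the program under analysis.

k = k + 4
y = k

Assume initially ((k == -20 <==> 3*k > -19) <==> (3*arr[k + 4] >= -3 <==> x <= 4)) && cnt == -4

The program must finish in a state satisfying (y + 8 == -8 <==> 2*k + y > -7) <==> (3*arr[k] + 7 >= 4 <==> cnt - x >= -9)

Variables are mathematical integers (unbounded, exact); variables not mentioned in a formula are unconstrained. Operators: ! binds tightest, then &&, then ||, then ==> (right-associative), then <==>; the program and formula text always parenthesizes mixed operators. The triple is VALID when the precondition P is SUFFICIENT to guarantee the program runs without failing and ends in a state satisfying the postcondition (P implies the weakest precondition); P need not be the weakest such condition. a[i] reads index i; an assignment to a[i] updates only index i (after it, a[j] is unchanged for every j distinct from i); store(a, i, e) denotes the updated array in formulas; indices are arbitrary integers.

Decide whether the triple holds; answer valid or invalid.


Working backward. After the program, the postcondition (y + 8 == -8 <==> 2*k + y > -7) <==> (3*arr[k] + 7 >= 4 <==> cnt - x >= -9) must hold; in canonical form it is (y == -16 <==> 2*k + y > -7) <==> (3*arr[k] >= -3 <==> cnt >= x - 9).
Before y := k: (k == -16 <==> 3*k > -7) <==> (3*arr[k] >= -3 <==> cnt >= x - 9)
Before k := k + 4: (k == -20 <==> 3*k > -19) <==> (3*arr[k + 4] >= -3 <==> cnt >= x - 9)
The weakest precondition is (k == -20 <==> 3*k > -19) <==> (3*arr[k + 4] >= -3 <==> cnt >= x - 9).
Check whether ((k == -20 <==> 3*k > -19) <==> (3*arr[k + 4] >= -3 <==> x <= 4)) && cnt == -4 implies it.
Countermodel: at the initial state arr = {[4] = -1, elsewhere -1}, cnt = -4, k = 0, x = 5, the precondition holds but the weakest precondition fails.
Answer: invalid


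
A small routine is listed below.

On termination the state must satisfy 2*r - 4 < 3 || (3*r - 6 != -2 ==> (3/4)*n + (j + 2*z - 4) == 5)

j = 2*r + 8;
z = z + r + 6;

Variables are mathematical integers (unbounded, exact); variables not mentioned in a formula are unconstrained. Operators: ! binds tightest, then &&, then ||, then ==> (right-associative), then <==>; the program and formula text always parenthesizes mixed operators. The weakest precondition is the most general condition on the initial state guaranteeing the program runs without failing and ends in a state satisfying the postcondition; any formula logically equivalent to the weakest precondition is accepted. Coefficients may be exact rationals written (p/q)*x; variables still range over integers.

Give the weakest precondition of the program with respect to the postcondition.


Working backward. After the program, the postcondition 2*r - 4 < 3 || (3*r - 6 != -2 ==> (3/4)*n + (j + 2*z - 4) == 5) must hold; in canonical form it is 2*r < 7 || (3*r != 4 ==> j + (3/4)*n + 2*z == 9).
Before z := z + r + 6: 2*r < 7 || (3*r != 4 ==> j + (3/4)*n + 2*r + 2*z == -3)
Before j := 2*r + 8: 2*r < 7 || (3*r != 4 ==> (3/4)*n + 4*r + 2*z == -11)
Answer: WP = 2*r < 7 || (3*r != 4 ==> (3/4)*n + 4*r + 2*z == -11)


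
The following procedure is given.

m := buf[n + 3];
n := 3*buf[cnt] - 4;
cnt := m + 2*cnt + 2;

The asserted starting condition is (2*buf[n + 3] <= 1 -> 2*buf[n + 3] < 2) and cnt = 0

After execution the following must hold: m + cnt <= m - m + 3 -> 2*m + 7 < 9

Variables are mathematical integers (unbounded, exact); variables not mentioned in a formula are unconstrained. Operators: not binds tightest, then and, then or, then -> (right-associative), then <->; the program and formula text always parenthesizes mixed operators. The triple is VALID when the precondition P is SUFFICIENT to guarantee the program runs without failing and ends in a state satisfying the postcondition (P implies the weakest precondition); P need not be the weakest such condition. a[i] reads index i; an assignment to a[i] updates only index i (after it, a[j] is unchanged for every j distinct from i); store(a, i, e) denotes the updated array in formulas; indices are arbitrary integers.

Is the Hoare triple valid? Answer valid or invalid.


Working backward. After the program, the postcondition m + cnt <= m - m + 3 -> 2*m + 7 < 9 must hold; in canonical form it is cnt + m <= 3 -> 2*m < 2.
Before cnt := m + 2*cnt + 2: 2*cnt + 2*m <= 1 -> 2*m < 2
Before n := 3*buf[cnt] - 4: 2*cnt + 2*m <= 1 -> 2*m < 2
Before m := buf[n + 3]: 2*buf[n + 3] + 2*cnt <= 1 -> 2*buf[n + 3] < 2
The weakest precondition is 2*buf[n + 3] + 2*cnt <= 1 -> 2*buf[n + 3] < 2.
Check whether (2*buf[n + 3] <= 1 -> 2*buf[n + 3] < 2) and cnt = 0 implies it.
Every state satisfying the precondition satisfies the weakest precondition: the implication holds.
Answer: valid


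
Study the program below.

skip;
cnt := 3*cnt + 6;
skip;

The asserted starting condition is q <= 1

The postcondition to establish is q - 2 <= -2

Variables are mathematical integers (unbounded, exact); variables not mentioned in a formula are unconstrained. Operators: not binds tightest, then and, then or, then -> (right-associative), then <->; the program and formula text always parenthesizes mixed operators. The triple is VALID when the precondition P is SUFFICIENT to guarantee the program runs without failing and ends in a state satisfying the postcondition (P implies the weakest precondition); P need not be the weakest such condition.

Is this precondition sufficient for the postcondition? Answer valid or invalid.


Working backward. After the program, the postcondition q - 2 <= -2 must hold; in canonical form it is q <= 0.
Before skip: q <= 0
Before cnt := 3*cnt + 6: q <= 0
Before skip: q <= 0
The weakest precondition is q <= 0.
Check whether q <= 1 implies it.
Countermodel: at the initial state q = 1, the precondition holds but the weakest precondition fails.
Answer: invalid


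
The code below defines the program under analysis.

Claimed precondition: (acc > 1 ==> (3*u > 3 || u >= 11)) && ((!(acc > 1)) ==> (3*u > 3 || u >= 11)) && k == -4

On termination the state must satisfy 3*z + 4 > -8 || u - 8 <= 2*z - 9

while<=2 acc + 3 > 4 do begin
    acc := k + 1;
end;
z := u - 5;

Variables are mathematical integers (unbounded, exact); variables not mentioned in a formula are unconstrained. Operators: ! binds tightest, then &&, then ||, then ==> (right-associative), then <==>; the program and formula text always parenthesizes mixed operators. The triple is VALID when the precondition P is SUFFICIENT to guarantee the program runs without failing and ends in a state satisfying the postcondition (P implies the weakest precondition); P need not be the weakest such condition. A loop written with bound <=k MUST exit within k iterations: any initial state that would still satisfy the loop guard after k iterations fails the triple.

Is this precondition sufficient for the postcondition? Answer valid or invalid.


Working backward. After the program, the postcondition 3*z + 4 > -8 || u - 8 <= 2*z - 9 must hold; in canonical form it is 3*z > -12 || u <= 2*z - 1.
Before z := u - 5: 3*u > 3 || u >= 11
Before the loop (bound <=2), unroll the exhaustion recursion (WP_0 = exit-now case; WP_j = one more guarded iteration, up to j = 2):
  WP_0: (!(acc > 1)) && (3*u > 3 || u >= 11)
  WP_1: (acc > 1 ==> ((!(k > 0)) && (3*u > 3 || u >= 11))) && ((!(acc > 1)) ==> (3*u > 3 || u >= 11))
  WP_2: (acc > 1 ==> ((k > 0 ==> ((!(k > 0)) && (3*u > 3 || u >= 11))) && ((!(k > 0)) ==> (3*u > 3 || u >= 11)))) && ((!(acc > 1)) ==> (3*u > 3 || u >= 11))
So before the loop: (acc > 1 ==> ((k > 0 ==> ((!(k > 0)) && (3*u > 3 || u >= 11))) && ((!(k > 0)) ==> (3*u > 3 || u >= 11)))) && ((!(acc > 1)) ==> (3*u > 3 || u >= 11))
The weakest precondition is (acc > 1 ==> ((k > 0 ==> ((!(k > 0)) && (3*u > 3 || u >= 11))) && ((!(k > 0)) ==> (3*u > 3 || u >= 11)))) && ((!(acc > 1)) ==> (3*u > 3 || u >= 11)).
Check whether (acc > 1 ==> (3*u > 3 || u >= 11)) && ((!(acc > 1)) ==> (3*u > 3 || u >= 11)) && k == -4 implies it.
Every state satisfying the precondition satisfies the weakest precondition: the implication holds.
Answer: valid


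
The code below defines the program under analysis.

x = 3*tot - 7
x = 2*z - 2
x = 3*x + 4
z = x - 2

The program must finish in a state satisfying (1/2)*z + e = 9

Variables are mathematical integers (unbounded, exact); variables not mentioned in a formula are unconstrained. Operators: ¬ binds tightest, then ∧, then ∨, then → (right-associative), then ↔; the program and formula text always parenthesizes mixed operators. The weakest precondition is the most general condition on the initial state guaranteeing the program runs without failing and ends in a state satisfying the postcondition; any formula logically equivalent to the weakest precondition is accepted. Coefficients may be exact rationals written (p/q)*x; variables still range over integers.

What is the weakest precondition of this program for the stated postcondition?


Working backward. After the program, the postcondition (1/2)*z + e = 9 must hold; in canonical form it is e + (1/2)*z = 9.
Before z := x - 2: e + (1/2)*x = 10
Before x := 3*x + 4: e + (3/2)*x = 8
Before x := 2*z - 2: e + 3*z = 11
Before x := 3*tot - 7: e + 3*z = 11
Answer: WP = e + 3*z = 11


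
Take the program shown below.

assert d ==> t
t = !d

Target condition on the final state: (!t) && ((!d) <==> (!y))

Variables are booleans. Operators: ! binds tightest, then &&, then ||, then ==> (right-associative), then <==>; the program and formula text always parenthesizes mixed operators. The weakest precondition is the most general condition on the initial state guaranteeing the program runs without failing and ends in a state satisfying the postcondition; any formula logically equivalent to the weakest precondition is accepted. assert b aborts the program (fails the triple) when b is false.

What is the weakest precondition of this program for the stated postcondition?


Working backward. After the program, (!t) && ((!d) <==> (!y)) must hold.
Before t := !d: d && ((!d) <==> (!y))
Before assert d ==> t: (d ==> t) && d && ((!d) <==> (!y))
Answer: WP = (d ==> t) && d && ((!d) <==> (!y))


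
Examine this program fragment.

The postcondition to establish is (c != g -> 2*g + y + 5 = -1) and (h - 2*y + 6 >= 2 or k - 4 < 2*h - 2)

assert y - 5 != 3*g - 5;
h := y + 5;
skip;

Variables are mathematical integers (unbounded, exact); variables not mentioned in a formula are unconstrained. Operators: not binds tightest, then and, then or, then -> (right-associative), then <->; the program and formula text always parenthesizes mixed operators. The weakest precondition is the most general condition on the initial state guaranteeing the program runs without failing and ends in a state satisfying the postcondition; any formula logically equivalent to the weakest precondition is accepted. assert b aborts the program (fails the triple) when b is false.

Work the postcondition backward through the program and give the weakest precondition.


Working backward. After the program, the postcondition (c != g -> 2*g + y + 5 = -1) and (h - 2*y + 6 >= 2 or k - 4 < 2*h - 2) must hold; in canonical form it is (c != g -> 2*g + y = -6) and (h >= 2*y - 4 or k < 2*h + 2).
Before skip: (c != g -> 2*g + y = -6) and (h >= 2*y - 4 or k < 2*h + 2)
Before h := y + 5: (c != g -> 2*g + y = -6) and (y <= 9 or k < 2*y + 12)
Before assert y - 5 != 3*g - 5: y != 3*g and (c != g -> 2*g + y = -6) and (y <= 9 or k < 2*y + 12)
Answer: WP = y != 3*g and (c != g -> 2*g + y = -6) and (y <= 9 or k < 2*y + 12)


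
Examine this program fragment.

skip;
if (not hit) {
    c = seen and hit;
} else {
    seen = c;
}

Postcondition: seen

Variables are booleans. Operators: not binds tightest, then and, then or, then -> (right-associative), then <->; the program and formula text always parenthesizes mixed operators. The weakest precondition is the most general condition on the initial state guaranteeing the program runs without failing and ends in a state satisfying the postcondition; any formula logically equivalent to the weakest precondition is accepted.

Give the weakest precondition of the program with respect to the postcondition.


Working backward. After the program, seen must hold.
Then branch requires seen; else branch requires c.
Before the if: ((not hit) -> seen) and (hit -> c)
Before skip: ((not hit) -> seen) and (hit -> c)
Answer: WP = ((not hit) -> seen) and (hit -> c)


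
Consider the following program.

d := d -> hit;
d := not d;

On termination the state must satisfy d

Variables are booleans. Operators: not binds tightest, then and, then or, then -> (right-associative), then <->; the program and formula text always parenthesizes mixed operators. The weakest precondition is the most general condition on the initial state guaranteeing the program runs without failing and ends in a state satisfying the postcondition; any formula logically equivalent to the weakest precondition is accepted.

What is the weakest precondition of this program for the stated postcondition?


Working backward. After the program, d must hold.
Before d := not d: not d
Before d := d -> hit: not (d -> hit)
Answer: WP = not (d -> hit)


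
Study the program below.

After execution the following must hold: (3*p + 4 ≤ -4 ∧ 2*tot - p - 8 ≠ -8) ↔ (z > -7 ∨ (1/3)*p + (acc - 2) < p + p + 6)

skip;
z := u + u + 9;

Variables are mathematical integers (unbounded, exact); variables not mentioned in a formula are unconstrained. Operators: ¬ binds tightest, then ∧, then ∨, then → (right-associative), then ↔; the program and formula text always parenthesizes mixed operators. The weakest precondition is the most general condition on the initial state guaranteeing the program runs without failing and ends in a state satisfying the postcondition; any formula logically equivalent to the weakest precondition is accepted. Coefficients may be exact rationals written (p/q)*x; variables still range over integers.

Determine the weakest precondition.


Working backward. After the program, the postcondition (3*p + 4 ≤ -4 ∧ 2*tot - p - 8 ≠ -8) ↔ (z > -7 ∨ (1/3)*p + (acc - 2) < p + p + 6) must hold; in canonical form it is (3*p ≤ -8 ∧ 2*tot ≠ p) ↔ (z > -7 ∨ acc < (5/3)*p + 8).
Before z := u + u + 9: (3*p ≤ -8 ∧ 2*tot ≠ p) ↔ (2*u > -16 ∨ acc < (5/3)*p + 8)
Before skip: (3*p ≤ -8 ∧ 2*tot ≠ p) ↔ (2*u > -16 ∨ acc < (5/3)*p + 8)
Answer: WP = (3*p ≤ -8 ∧ 2*tot ≠ p) ↔ (2*u > -16 ∨ acc < (5/3)*p + 8)


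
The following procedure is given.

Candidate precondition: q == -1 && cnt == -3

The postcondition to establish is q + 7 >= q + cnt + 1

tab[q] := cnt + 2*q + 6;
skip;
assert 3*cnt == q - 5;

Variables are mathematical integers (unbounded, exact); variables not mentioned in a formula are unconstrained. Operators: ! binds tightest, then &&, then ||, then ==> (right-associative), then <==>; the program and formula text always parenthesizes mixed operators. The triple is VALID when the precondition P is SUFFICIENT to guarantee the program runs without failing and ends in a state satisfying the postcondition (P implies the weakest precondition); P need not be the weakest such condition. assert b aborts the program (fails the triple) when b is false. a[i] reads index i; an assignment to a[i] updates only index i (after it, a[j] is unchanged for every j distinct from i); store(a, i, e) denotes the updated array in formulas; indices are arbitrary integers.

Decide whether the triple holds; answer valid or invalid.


Working backward. After the program, the postcondition q + 7 >= q + cnt + 1 must hold; in canonical form it is cnt <= 6.
Before assert 3*cnt == q - 5: 3*cnt == q - 5 && cnt <= 6
Before skip: 3*cnt == q - 5 && cnt <= 6
Before tab[q] := cnt + 2*q + 6: 3*cnt == q - 5 && cnt <= 6
The weakest precondition is 3*cnt == q - 5 && cnt <= 6.
Check whether q == -1 && cnt == -3 implies it.
Countermodel: at the initial state cnt = -3, q = -1, the precondition holds but the weakest precondition fails.
Answer: invalid


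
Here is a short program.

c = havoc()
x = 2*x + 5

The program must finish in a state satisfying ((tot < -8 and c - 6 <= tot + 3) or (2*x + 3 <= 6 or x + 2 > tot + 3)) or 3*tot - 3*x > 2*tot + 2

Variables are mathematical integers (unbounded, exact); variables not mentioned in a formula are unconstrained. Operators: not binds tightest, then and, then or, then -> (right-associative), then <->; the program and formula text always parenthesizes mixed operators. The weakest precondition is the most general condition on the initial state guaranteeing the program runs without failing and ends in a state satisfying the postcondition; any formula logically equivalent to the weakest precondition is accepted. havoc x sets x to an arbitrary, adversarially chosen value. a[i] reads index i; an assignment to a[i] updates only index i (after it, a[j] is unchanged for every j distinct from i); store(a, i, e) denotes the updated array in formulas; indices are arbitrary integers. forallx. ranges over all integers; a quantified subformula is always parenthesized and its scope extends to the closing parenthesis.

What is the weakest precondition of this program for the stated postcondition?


Working backward. After the program, the postcondition ((tot < -8 and c - 6 <= tot + 3) or (2*x + 3 <= 6 or x + 2 > tot + 3)) or 3*tot - 3*x > 2*tot + 2 must hold; in canonical form it is (tot < -8 and c <= tot + 9) or 2*x <= 3 or x > tot + 1 or tot > 3*x + 2.
Before x := 2*x + 5: (tot < -8 and c <= tot + 9) or 4*x <= -7 or 2*x > tot - 4 or tot > 6*x + 17
Before havoc c: forall c_1. ((tot < -8 and c_1 <= tot + 9) or 4*x <= -7 or 2*x > tot - 4 or tot > 6*x + 17)
Answer: WP = forall c_1. ((tot < -8 and c_1 <= tot + 9) or 4*x <= -7 or 2*x > tot - 4 or tot > 6*x + 17)


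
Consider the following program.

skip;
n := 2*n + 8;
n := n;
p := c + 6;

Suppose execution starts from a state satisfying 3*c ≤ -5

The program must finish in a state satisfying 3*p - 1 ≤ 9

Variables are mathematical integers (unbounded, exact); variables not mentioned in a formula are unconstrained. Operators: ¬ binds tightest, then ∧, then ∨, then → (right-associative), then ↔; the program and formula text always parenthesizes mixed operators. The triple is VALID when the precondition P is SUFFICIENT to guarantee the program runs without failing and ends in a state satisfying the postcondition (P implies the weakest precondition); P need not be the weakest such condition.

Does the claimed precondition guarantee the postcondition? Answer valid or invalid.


Working backward. After the program, the postcondition 3*p - 1 ≤ 9 must hold; in canonical form it is 3*p ≤ 10.
Before p := c + 6: 3*c ≤ -8
Before n := n: 3*c ≤ -8
Before n := 2*n + 8: 3*c ≤ -8
Before skip: 3*c ≤ -8
The weakest precondition is 3*c ≤ -8.
Check whether 3*c ≤ -5 implies it.
Countermodel: at the initial state c = -2, the precondition holds but the weakest precondition fails.
Answer: invalid


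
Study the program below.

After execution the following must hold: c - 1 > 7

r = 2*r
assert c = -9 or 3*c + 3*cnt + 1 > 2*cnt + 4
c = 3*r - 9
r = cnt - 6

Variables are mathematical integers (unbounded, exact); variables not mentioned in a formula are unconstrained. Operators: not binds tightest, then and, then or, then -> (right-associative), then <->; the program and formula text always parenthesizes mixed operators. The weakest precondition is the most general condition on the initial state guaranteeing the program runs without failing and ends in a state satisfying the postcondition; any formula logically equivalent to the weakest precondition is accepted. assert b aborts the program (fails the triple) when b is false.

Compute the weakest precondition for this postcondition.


Working backward. After the program, the postcondition c - 1 > 7 must hold; in canonical form it is c > 8.
Before r := cnt - 6: c > 8
Before c := 3*r - 9: 3*r > 17
Before assert c = -9 or 3*c + 3*cnt + 1 > 2*cnt + 4: (c = -9 or 3*c + cnt > 3) and 3*r > 17
Before r := 2*r: (c = -9 or 3*c + cnt > 3) and 6*r > 17
Answer: WP = (c = -9 or 3*c + cnt > 3) and 6*r > 17


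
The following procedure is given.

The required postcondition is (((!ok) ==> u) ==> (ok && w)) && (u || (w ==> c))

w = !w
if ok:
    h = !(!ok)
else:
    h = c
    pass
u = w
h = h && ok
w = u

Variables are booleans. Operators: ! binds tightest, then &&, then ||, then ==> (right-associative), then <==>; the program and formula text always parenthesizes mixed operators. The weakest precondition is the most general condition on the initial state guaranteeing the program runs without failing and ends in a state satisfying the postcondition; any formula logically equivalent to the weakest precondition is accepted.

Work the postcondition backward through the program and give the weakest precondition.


Working backward. After the program, (((!ok) ==> u) ==> (ok && w)) && (u || (w ==> c)) must hold.
Before w := u: (((!ok) ==> u) ==> (ok && u)) && (u || (u ==> c))
Before h := h && ok: (((!ok) ==> u) ==> (ok && u)) && (u || (u ==> c))
Before u := w: (((!ok) ==> w) ==> (ok && w)) && (w || (w ==> c))
Then branch requires (((!ok) ==> w) ==> (ok && w)) && (w || (w ==> c)); else branch requires (((!ok) ==> w) ==> (ok && w)) && (w || (w ==> c)).
Before the if: (ok ==> ((((!ok) ==> w) ==> (ok && w)) && (w || (w ==> c)))) && ((!ok) ==> ((((!ok) ==> w) ==> (ok && w)) && (w || (w ==> c))))
Before w := !w: (ok ==> ((((!ok) ==> (!w)) ==> (ok && (!w))) && ((!w) || ((!w) ==> c)))) && ((!ok) ==> ((((!ok) ==> (!w)) ==> (ok && (!w))) && ((!w) || ((!w) ==> c))))
Answer: WP = (ok ==> ((((!ok) ==> (!w)) ==> (ok && (!w))) && ((!w) || ((!w) ==> c)))) && ((!ok) ==> ((((!ok) ==> (!w)) ==> (ok && (!w))) && ((!w) || ((!w) ==> c))))


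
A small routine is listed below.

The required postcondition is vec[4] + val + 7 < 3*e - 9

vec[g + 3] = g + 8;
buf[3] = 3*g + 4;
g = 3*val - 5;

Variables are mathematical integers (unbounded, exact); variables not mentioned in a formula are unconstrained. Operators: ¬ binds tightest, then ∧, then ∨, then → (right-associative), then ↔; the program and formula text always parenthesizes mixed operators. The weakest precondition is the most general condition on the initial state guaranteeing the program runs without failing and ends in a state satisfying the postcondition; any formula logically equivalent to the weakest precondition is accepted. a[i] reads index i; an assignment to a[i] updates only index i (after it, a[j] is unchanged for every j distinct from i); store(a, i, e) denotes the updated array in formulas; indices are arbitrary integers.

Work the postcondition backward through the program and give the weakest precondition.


Working backward. After the program, the postcondition vec[4] + val + 7 < 3*e - 9 must hold; in canonical form it is vec[4] + val < 3*e - 16.
Before g := 3*val - 5: vec[4] + val < 3*e - 16
Before buf[3] := 3*g + 4: vec[4] + val < 3*e - 16
Before vec[g + 3] := g + 8: store(vec, g + 3, g + 8)[4] + val < 3*e - 16
Answer: WP = store(vec, g + 3, g + 8)[4] + val < 3*e - 16
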